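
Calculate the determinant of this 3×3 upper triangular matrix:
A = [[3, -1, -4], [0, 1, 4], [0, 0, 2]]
6

The determinant of a triangular matrix is the product of its diagonal entries (the off-diagonal entries above the diagonal do not affect it).
det(A) = (3) * (1) * (2) = 6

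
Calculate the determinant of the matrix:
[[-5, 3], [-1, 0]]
3

For a 2×2 matrix [[a, b], [c, d]], det = ad - bc
det = (-5)(0) - (3)(-1) = 0 - -3 = 3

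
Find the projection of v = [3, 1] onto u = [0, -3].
[0, 1]

The projection of v onto u is proj_u(v) = ((v·u) / (u·u)) · u.
v·u = (3)*(0) + (1)*(-3) = -3.
u·u = (0)*(0) + (-3)*(-3) = 9.
coefficient = -3 / 9 = -1/3.
proj_u(v) = -1/3 · [0, -3] = [0, 1].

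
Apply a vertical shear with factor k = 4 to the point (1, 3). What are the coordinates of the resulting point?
(1, 7)

Shear matrix for vertical shear with factor k = 4:
[[1, 0], [4, 1]]
Result: (1, 3) → (1, 7)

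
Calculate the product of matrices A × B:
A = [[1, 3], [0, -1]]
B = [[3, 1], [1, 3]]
[[6, 10], [-1, -3]]

Matrix multiplication:
C[0][0] = 1×3 + 3×1 = 6
C[0][1] = 1×1 + 3×3 = 10
C[1][0] = 0×3 + -1×1 = -1
C[1][1] = 0×1 + -1×3 = -3
Result: [[6, 10], [-1, -3]]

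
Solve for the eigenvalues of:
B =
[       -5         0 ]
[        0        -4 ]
λ = -5, -4

Solve det(B - λI) = 0. For a 2×2 matrix the characteristic equation is λ² - (trace)λ + det = 0.
trace(B) = a + d = -5 - 4 = -9.
det(B) = a*d - b*c = (-5)*(-4) - (0)*(0) = 20 - 0 = 20.
Characteristic equation: λ² - (-9)λ + (20) = 0.
Discriminant = (-9)² - 4*(20) = 81 - 80 = 1.
λ = (-9 ± √1) / 2 = (-9 ± 1) / 2 = -5, -4.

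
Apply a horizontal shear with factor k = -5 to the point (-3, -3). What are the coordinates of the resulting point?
(12, -3)

Shear matrix for horizontal shear with factor k = -5:
[[1, -5], [0, 1]]
Result: (-3, -3) → (12, -3)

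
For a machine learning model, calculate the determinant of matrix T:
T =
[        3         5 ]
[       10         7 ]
det(T) = -29

For a 2×2 matrix [[a, b], [c, d]], det = a*d - b*c.
det(T) = (3)*(7) - (5)*(10) = 21 - 50 = -29.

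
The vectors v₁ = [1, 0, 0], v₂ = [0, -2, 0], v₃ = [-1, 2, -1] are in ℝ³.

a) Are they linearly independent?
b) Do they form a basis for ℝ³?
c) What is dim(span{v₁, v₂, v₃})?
Yes independent, yes basis, dim = 3

Stack v₁, v₂, v₃ as rows of a 3×3 matrix.
[[1, 0, 0]; [0, -2, 0]; [-1, 2, -1]] is already lower triangular with nonzero diagonal entries (1, -2, -1), so its determinant is the product of the diagonal entries, det = (1)·(-2)·(-1) = 2 ≠ 0, and the rows are linearly independent.
Three linearly independent vectors in ℝ³ form a basis for ℝ³, so dim(span{v₁,v₂,v₃}) = 3.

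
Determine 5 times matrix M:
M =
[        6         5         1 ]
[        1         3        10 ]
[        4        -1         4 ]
5M =
[       30        25         5 ]
[        5        15        50 ]
[       20        -5        20 ]

Scalar multiplication is elementwise: (5M)[i][j] = 5 * M[i][j].
  (5M)[0][0] = 5 * (6) = 30
  (5M)[0][1] = 5 * (5) = 25
  (5M)[0][2] = 5 * (1) = 5
  (5M)[1][0] = 5 * (1) = 5
  (5M)[1][1] = 5 * (3) = 15
  (5M)[1][2] = 5 * (10) = 50
  (5M)[2][0] = 5 * (4) = 20
  (5M)[2][1] = 5 * (-1) = -5
  (5M)[2][2] = 5 * (4) = 20
5M =
[       30        25         5 ]
[        5        15        50 ]
[       20        -5        20 ]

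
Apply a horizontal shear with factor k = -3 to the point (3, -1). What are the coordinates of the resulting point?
(6, -1)

Shear matrix for horizontal shear with factor k = -3:
[[1, -3], [0, 1]]
Result: (3, -1) → (6, -1)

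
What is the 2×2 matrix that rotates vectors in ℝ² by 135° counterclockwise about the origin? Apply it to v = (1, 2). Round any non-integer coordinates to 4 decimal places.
R = [[-√2/2, -√2/2], [√2/2, -√2/2]]; R·v = (-2.1213, -0.7071)

A counterclockwise rotation by angle θ in ℝ² has matrix R(θ) = [[cos θ, -sin θ], [sin θ, cos θ]].
For θ = 135°: cos θ = -√2/2, sin θ = √2/2.
R(135°) = [[-√2/2, -√2/2], [√2/2, -√2/2]].
R·v = [-√2/2·1 + (-√2/2)·2, √2/2·1 + -√2/2·2] = (-2.1213, -0.7071).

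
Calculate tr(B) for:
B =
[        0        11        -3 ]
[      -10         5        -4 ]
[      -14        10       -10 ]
tr(B) = 0 + 5 - 10 = -5

The trace of a square matrix is the sum of its diagonal entries.
Diagonal entries of B: B[0][0] = 0, B[1][1] = 5, B[2][2] = -10.
tr(B) = 0 + 5 - 10 = -5.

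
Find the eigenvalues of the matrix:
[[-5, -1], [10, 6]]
λ = -4 and λ = 5

Characteristic equation: det(A - λI) = 0
λ² - (trace)λ + (det) = 0
λ² - (1)λ + (-20) = 0
λ² - 1λ - 20 = 0
Solving: λ = -4, 5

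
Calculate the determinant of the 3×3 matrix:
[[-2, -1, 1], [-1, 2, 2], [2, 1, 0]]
-5

Expansion along first row:
det = -2·det([[2,2],[1,0]]) - -1·det([[-1,2],[2,0]]) + 1·det([[-1,2],[2,1]])
    = -2·(2·0 - 2·1) - -1·(-1·0 - 2·2) + 1·(-1·1 - 2·2)
    = -2·-2 - -1·-4 + 1·-5
    = 4 + -4 + -5 = -5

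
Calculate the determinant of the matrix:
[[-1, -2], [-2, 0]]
-4

For a 2×2 matrix [[a, b], [c, d]], det = ad - bc
det = (-1)(0) - (-2)(-2) = 0 - 4 = -4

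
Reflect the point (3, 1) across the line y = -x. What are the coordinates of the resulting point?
(-1, -3)

Reflection across line y = -x: (3, 1) → (-1, -3)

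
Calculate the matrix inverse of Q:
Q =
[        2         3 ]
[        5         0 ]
det(Q) = -15
Q⁻¹ =
[        0       1/5 ]
[      1/3     -2/15 ]

For a 2×2 matrix Q = [[a, b], [c, d]] with det(Q) ≠ 0, Q⁻¹ = (1/det(Q)) * [[d, -b], [-c, a]].
det(Q) = (2)*(0) - (3)*(5) = 0 - 15 = -15.
Q⁻¹ = (1/-15) * [[0, -3], [-5, 2]].
Dividing each entry by -15 and reducing:
Q⁻¹ =
[        0       1/5 ]
[      1/3     -2/15 ]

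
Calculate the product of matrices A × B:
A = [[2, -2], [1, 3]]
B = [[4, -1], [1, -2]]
[[6, 2], [7, -7]]

Matrix multiplication:
C[0][0] = 2×4 + -2×1 = 6
C[0][1] = 2×-1 + -2×-2 = 2
C[1][0] = 1×4 + 3×1 = 7
C[1][1] = 1×-1 + 3×-2 = -7
Result: [[6, 2], [7, -7]]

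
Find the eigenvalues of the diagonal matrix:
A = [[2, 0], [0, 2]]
λ₁ = 2, λ₂ = 2

The characteristic polynomial of A is det(A - λI) = (2 - λ)(2 - λ) = 0.
The roots are λ = 2 and λ = 2, so the eigenvalues are the diagonal entries.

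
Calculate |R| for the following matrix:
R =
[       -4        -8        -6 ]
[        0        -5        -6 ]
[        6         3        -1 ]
det(R) = 16

Expand along row 0 (cofactor expansion): det(R) = a*(e*i - f*h) - b*(d*i - f*g) + c*(d*h - e*g), where the 3×3 is [[a, b, c], [d, e, f], [g, h, i]].
Minor M_00 = (-5)*(-1) - (-6)*(3) = 5 + 18 = 23.
Minor M_01 = (0)*(-1) - (-6)*(6) = 0 + 36 = 36.
Minor M_02 = (0)*(3) - (-5)*(6) = 0 + 30 = 30.
det(R) = (-4)*(23) - (-8)*(36) + (-6)*(30) = -92 + 288 - 180 = 16.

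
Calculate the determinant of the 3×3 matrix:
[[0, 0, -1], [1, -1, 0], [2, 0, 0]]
-2

Expansion along first row:
det = 0·det([[-1,0],[0,0]]) - 0·det([[1,0],[2,0]]) + -1·det([[1,-1],[2,0]])
    = 0·(-1·0 - 0·0) - 0·(1·0 - 0·2) + -1·(1·0 - -1·2)
    = 0·0 - 0·0 + -1·2
    = 0 + 0 + -2 = -2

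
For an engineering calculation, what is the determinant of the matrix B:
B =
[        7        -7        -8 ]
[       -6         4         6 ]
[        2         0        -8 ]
det(B) = 92

Expand along row 0 (cofactor expansion): det(B) = a*(e*i - f*h) - b*(d*i - f*g) + c*(d*h - e*g), where the 3×3 is [[a, b, c], [d, e, f], [g, h, i]].
Minor M_00 = (4)*(-8) - (6)*(0) = -32 - 0 = -32.
Minor M_01 = (-6)*(-8) - (6)*(2) = 48 - 12 = 36.
Minor M_02 = (-6)*(0) - (4)*(2) = 0 - 8 = -8.
det(B) = (7)*(-32) - (-7)*(36) + (-8)*(-8) = -224 + 252 + 64 = 92.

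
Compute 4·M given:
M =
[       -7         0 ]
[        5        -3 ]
4M =
[      -28         0 ]
[       20       -12 ]

Scalar multiplication is elementwise: (4M)[i][j] = 4 * M[i][j].
  (4M)[0][0] = 4 * (-7) = -28
  (4M)[0][1] = 4 * (0) = 0
  (4M)[1][0] = 4 * (5) = 20
  (4M)[1][1] = 4 * (-3) = -12
4M =
[      -28         0 ]
[       20       -12 ]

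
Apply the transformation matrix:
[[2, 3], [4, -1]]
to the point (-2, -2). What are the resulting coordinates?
(-10, -6)

Matrix multiplication:
[[2, 3], [4, -1]] × [-2, -2]ᵀ
= [2×-2 + 3×-2, 4×-2 + -1×-2]ᵀ
= [-10.0000, -6.0000]ᵀ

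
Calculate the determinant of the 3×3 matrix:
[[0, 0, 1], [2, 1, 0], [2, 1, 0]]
0

Expansion along first row:
det = 0·det([[1,0],[1,0]]) - 0·det([[2,0],[2,0]]) + 1·det([[2,1],[2,1]])
    = 0·(1·0 - 0·1) - 0·(2·0 - 0·2) + 1·(2·1 - 1·2)
    = 0·0 - 0·0 + 1·0
    = 0 + 0 + 0 = 0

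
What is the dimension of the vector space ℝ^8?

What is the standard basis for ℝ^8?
Dimension = 8; standard basis = {e_1, e_2, e_3, …, e_8}

ℝ^8 is the space of 8-tuples of real numbers; its dimension is 8.
The standard basis consists of 8 vectors: e_1, e_2, e_3, …, e_8, where e_i is the vector with 1 in position i and 0 elsewhere.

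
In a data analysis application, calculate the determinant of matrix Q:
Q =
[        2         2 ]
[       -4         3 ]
det(Q) = 14

For a 2×2 matrix [[a, b], [c, d]], det = a*d - b*c.
det(Q) = (2)*(3) - (2)*(-4) = 6 + 8 = 14.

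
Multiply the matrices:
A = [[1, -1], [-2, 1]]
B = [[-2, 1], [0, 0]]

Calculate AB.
[[-2, 1], [4, -2]]

Each entry (i,j) of AB = sum over k of A[i][k]*B[k][j].
(AB)[0][0] = (1)*(-2) + (-1)*(0) = -2
(AB)[0][1] = (1)*(1) + (-1)*(0) = 1
(AB)[1][0] = (-2)*(-2) + (1)*(0) = 4
(AB)[1][1] = (-2)*(1) + (1)*(0) = -2
AB = [[-2, 1], [4, -2]]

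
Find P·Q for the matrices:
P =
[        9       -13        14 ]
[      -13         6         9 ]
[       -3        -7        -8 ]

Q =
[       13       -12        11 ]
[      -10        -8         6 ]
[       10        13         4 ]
PQ =
[      387       178        77 ]
[     -139       225       -71 ]
[      -49       -12      -107 ]

Matrix multiplication: (PQ)[i][j] = sum over k of P[i][k] * Q[k][j].
  (PQ)[0][0] = (9)*(13) + (-13)*(-10) + (14)*(10) = 387
  (PQ)[0][1] = (9)*(-12) + (-13)*(-8) + (14)*(13) = 178
  (PQ)[0][2] = (9)*(11) + (-13)*(6) + (14)*(4) = 77
  (PQ)[1][0] = (-13)*(13) + (6)*(-10) + (9)*(10) = -139
  (PQ)[1][1] = (-13)*(-12) + (6)*(-8) + (9)*(13) = 225
  (PQ)[1][2] = (-13)*(11) + (6)*(6) + (9)*(4) = -71
  (PQ)[2][0] = (-3)*(13) + (-7)*(-10) + (-8)*(10) = -49
  (PQ)[2][1] = (-3)*(-12) + (-7)*(-8) + (-8)*(13) = -12
  (PQ)[2][2] = (-3)*(11) + (-7)*(6) + (-8)*(4) = -107
PQ =
[      387       178        77 ]
[     -139       225       -71 ]
[      -49       -12      -107 ]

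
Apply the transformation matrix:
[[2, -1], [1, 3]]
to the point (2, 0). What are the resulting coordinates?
(4, 2)

Matrix multiplication:
[[2, -1], [1, 3]] × [2, 0]ᵀ
= [2×2 + -1×0, 1×2 + 3×0]ᵀ
= [4.0000, 2.0000]ᵀ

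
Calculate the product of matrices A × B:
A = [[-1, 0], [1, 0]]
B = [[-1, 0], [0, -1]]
[[1, 0], [-1, 0]]

Matrix multiplication:
C[0][0] = -1×-1 + 0×0 = 1
C[0][1] = -1×0 + 0×-1 = 0
C[1][0] = 1×-1 + 0×0 = -1
C[1][1] = 1×0 + 0×-1 = 0
Result: [[1, 0], [-1, 0]]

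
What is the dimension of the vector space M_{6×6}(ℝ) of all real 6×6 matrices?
Dimension = 36

A real 6×6 matrix is determined by its 6·6 = 36 independent entries.
A standard basis is {E_ij : 1 ≤ i ≤ 6, 1 ≤ j ≤ 6}, where E_ij has a 1 in position (i, j) and 0 elsewhere — there are 36 such matrices, and they are linearly independent and span M_{6×6}(ℝ).
Therefore dim(M_{6×6}(ℝ)) = 36.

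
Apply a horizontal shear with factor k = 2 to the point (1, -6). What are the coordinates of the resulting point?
(-11, -6)

Shear matrix for horizontal shear with factor k = 2:
[[1, 2], [0, 1]]
Result: (1, -6) → (-11, -6)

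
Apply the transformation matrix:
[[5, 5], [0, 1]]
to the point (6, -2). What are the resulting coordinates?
(20, -2)

Matrix multiplication:
[[5, 5], [0, 1]] × [6, -2]ᵀ
= [5×6 + 5×-2, 0×6 + 1×-2]ᵀ
= [20.0000, -2.0000]ᵀ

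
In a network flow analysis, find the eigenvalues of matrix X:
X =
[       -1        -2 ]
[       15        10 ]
λ = 4, 5

Solve det(X - λI) = 0. For a 2×2 matrix the characteristic equation is λ² - (trace)λ + det = 0.
trace(X) = a + d = -1 + 10 = 9.
det(X) = a*d - b*c = (-1)*(10) - (-2)*(15) = -10 + 30 = 20.
Characteristic equation: λ² - (9)λ + (20) = 0.
Discriminant = (9)² - 4*(20) = 81 - 80 = 1.
λ = (9 ± √1) / 2 = (9 ± 1) / 2 = 4, 5.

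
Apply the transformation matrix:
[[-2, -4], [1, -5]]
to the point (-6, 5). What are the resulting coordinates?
(-8, -31)

Matrix multiplication:
[[-2, -4], [1, -5]] × [-6, 5]ᵀ
= [-2×-6 + -4×5, 1×-6 + -5×5]ᵀ
= [-8.0000, -31.0000]ᵀ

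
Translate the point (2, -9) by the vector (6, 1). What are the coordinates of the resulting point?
(8, -8)

Translation by (6, 1):
x' = 2 + 6 = 8
y' = -9 + 1 = -8
Homogeneous matrix: [[1, 0, 6], [0, 1, 1], [0, 0, 1]]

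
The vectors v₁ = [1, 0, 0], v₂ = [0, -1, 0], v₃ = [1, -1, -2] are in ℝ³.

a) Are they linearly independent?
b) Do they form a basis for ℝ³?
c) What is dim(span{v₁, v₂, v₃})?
Yes independent, yes basis, dim = 3

Stack v₁, v₂, v₃ as rows of a 3×3 matrix.
[[1, 0, 0]; [0, -1, 0]; [1, -1, -2]] is already lower triangular with nonzero diagonal entries (1, -1, -2), so its determinant is the product of the diagonal entries, det = (1)·(-1)·(-2) = 2 ≠ 0, and the rows are linearly independent.
Three linearly independent vectors in ℝ³ form a basis for ℝ³, so dim(span{v₁,v₂,v₃}) = 3.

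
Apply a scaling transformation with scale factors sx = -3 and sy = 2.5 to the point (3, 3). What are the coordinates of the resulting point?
(-9, 7.5)

Scaling matrix:
[[-3, 0], [0, 2.50]]
Result: (3 × -3, 3 × 2.5) = (-9, 7.5)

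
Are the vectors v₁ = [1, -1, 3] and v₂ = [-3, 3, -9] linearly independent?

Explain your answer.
No, linearly dependent (v₂ = -3·v₁)

Check whether there is a scalar k with v₂ = k·v₁.
Comparing components, k = -3 satisfies -3·[1, -1, 3] = [-3, 3, -9].
Since v₂ is a scalar multiple of v₁, the two vectors are linearly dependent.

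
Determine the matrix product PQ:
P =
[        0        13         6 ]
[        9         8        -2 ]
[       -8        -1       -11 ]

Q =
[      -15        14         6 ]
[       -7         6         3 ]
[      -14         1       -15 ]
PQ =
[     -175        84       -51 ]
[     -163       172       108 ]
[      281      -129       114 ]

Matrix multiplication: (PQ)[i][j] = sum over k of P[i][k] * Q[k][j].
  (PQ)[0][0] = (0)*(-15) + (13)*(-7) + (6)*(-14) = -175
  (PQ)[0][1] = (0)*(14) + (13)*(6) + (6)*(1) = 84
  (PQ)[0][2] = (0)*(6) + (13)*(3) + (6)*(-15) = -51
  (PQ)[1][0] = (9)*(-15) + (8)*(-7) + (-2)*(-14) = -163
  (PQ)[1][1] = (9)*(14) + (8)*(6) + (-2)*(1) = 172
  (PQ)[1][2] = (9)*(6) + (8)*(3) + (-2)*(-15) = 108
  (PQ)[2][0] = (-8)*(-15) + (-1)*(-7) + (-11)*(-14) = 281
  (PQ)[2][1] = (-8)*(14) + (-1)*(6) + (-11)*(1) = -129
  (PQ)[2][2] = (-8)*(6) + (-1)*(3) + (-11)*(-15) = 114
PQ =
[     -175        84       -51 ]
[     -163       172       108 ]
[      281      -129       114 ]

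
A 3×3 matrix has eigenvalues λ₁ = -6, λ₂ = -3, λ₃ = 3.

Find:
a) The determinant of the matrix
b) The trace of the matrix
det = 54, trace = -6

Two standard eigenvalue identities:
- det(A) equals the product of the eigenvalues (counted with multiplicity).
- trace(A) equals the sum of the eigenvalues.
det(A) = (-6)*(-3)*(3) = 54.
trace(A) = -6 - 3 + 3 = -6.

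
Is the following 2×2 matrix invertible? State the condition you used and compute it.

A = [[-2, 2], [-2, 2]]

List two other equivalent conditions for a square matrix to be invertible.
No, not invertible; det(A) = 0 (two rows are equal, so the rows are linearly dependent). Equivalent conditions (failing for this A): rank(A) < 2; Ax = 0 has non-trivial solutions; 0 is an eigenvalue; the columns are linearly dependent.

To check invertibility, compute det(A).
In this matrix, row 0 and the last row are identical, so one row is a scalar multiple of another and the rows are linearly dependent.
A matrix with linearly dependent rows has det = 0 and is not invertible.
Equivalent failed conditions:
- rank(A) < 2.
- Ax = 0 has non-trivial solutions.
- 0 is an eigenvalue.
- The columns are linearly dependent.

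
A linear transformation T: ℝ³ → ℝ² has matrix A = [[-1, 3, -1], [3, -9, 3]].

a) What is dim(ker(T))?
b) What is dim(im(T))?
dim(ker) = 2, dim(im) = 1

Observe that row 2 = -3 × row 1 (so the rows are linearly dependent).
Thus rank(A) = 1 (only one linearly independent row).
dim(im(T)) = rank(A) = 1.
By the rank-nullity theorem applied to T: ℝ³ → ℝ², rank(A) + nullity(A) = 3 (the domain dimension), so dim(ker(T)) = 3 - 1 = 2.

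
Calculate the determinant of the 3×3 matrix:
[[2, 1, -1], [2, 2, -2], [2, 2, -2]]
0

Expansion along first row:
det = 2·det([[2,-2],[2,-2]]) - 1·det([[2,-2],[2,-2]]) + -1·det([[2,2],[2,2]])
    = 2·(2·-2 - -2·2) - 1·(2·-2 - -2·2) + -1·(2·2 - 2·2)
    = 2·0 - 1·0 + -1·0
    = 0 + 0 + 0 = 0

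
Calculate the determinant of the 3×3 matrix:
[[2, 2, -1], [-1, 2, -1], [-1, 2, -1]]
0

Expansion along first row:
det = 2·det([[2,-1],[2,-1]]) - 2·det([[-1,-1],[-1,-1]]) + -1·det([[-1,2],[-1,2]])
    = 2·(2·-1 - -1·2) - 2·(-1·-1 - -1·-1) + -1·(-1·2 - 2·-1)
    = 2·0 - 2·0 + -1·0
    = 0 + 0 + 0 = 0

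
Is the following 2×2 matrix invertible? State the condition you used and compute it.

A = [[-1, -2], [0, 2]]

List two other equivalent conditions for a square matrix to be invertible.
Yes, invertible; det(A) = -2 ≠ 0. Equivalent conditions: rank(A) = 2; Ax = 0 has only the trivial solution; 0 is not an eigenvalue; the columns of A are linearly independent.

To check invertibility, compute det(A).
The given matrix is triangular, so det(A) equals the product of its diagonal entries = -2 ≠ 0.
Since det(A) ≠ 0, A is invertible.
Equivalent conditions for a square matrix A to be invertible:
- rank(A) = 2 (full rank).
- The homogeneous system Ax = 0 has only the trivial solution x = 0.
- 0 is not an eigenvalue of A.
- The columns (equivalently rows) of A are linearly independent.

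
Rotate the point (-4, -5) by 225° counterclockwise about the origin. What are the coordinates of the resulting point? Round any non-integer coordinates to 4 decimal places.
(-0.7071, 6.3640)

Rotation matrix R(θ) = [[cos θ, -sin θ], [sin θ, cos θ]]; for θ = 225°:
R = [[-√2/2, √2/2], [-√2/2, -√2/2]]
Result: R × [-4, -5]ᵀ = [-√2/2·-4 + (√2/2)·-5, -√2/2·-4 + (-√2/2)·-5]ᵀ = (-0.7071, 6.3640)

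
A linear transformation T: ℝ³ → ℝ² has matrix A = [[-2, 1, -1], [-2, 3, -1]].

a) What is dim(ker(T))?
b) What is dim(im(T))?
dim(ker) = 1, dim(im) = 2

The two rows are not scalar multiples of one another (no single k satisfies row 2 = k × row 1), so they are linearly independent.
Thus rank(A) = 2.
dim(im(T)) = rank(A) = 2.
By the rank-nullity theorem applied to T: ℝ³ → ℝ², rank(A) + nullity(A) = 3 (the domain dimension), so dim(ker(T)) = 3 - 2 = 1.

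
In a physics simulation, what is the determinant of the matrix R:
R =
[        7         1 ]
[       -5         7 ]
det(R) = 54

For a 2×2 matrix [[a, b], [c, d]], det = a*d - b*c.
det(R) = (7)*(7) - (1)*(-5) = 49 + 5 = 54.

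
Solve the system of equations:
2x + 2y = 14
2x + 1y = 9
x = 2, y = 5

Use elimination (row reduction):
Equation 1: 2x + 2y = 14.
Equation 2: 2x + 1y = 9.
Multiply Eq1 by 2 and Eq2 by 2: 4x + 4y = 28;  4x + 2y = 18.
Subtract: (-2)y = -10, so y = 5.
Back-substitute into Eq1: 2x + 2*(5) = 14, so x = 2.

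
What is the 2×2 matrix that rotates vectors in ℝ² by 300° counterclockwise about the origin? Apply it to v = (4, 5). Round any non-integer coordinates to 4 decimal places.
R = [[1/2, √3/2], [-√3/2, 1/2]]; R·v = (6.3301, -0.9641)

A counterclockwise rotation by angle θ in ℝ² has matrix R(θ) = [[cos θ, -sin θ], [sin θ, cos θ]].
For θ = 300°: cos θ = 1/2, sin θ = -√3/2.
R(300°) = [[1/2, √3/2], [-√3/2, 1/2]].
R·v = [1/2·4 + (√3/2)·5, -√3/2·4 + 1/2·5] = (6.3301, -0.9641).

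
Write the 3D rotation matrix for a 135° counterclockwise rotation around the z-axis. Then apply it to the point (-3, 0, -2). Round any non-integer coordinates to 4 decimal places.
R = [[-√2/2, -√2/2, 0], [√2/2, -√2/2, 0], [0, 0, 1]]; R·(-3, 0, -2) = (2.1213, -2.1213, -2.0000)

Rotation matrix for 135° around z-axis:
cos(135°) = -√2/2, sin(135°) = √2/2
R = [[-√2/2, -√2/2, 0], [√2/2, -√2/2, 0], [0, 0, 1]]
Apply to (-3, 0, -2): R·[-3, 0, -2]ᵀ = (2.1213, -2.1213, -2.0000)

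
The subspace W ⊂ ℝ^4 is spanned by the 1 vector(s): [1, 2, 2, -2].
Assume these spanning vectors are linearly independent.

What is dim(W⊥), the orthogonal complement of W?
dim(W⊥) = 3

For any subspace W of ℝ^n, dim(W) + dim(W⊥) = n (the whole-space dimension).
Here the given 1 vectors are linearly independent, so dim(W) = 1.
Thus dim(W⊥) = n - dim(W) = 4 - 1 = 3.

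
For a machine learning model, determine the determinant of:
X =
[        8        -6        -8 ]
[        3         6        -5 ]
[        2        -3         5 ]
det(X) = 438

Expand along row 0 (cofactor expansion): det(X) = a*(e*i - f*h) - b*(d*i - f*g) + c*(d*h - e*g), where the 3×3 is [[a, b, c], [d, e, f], [g, h, i]].
Minor M_00 = (6)*(5) - (-5)*(-3) = 30 - 15 = 15.
Minor M_01 = (3)*(5) - (-5)*(2) = 15 + 10 = 25.
Minor M_02 = (3)*(-3) - (6)*(2) = -9 - 12 = -21.
det(X) = (8)*(15) - (-6)*(25) + (-8)*(-21) = 120 + 150 + 168 = 438.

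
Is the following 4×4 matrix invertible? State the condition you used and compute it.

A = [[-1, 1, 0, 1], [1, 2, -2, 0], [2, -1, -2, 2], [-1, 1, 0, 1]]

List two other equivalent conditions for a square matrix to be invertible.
No, not invertible; det(A) = 0 (two rows are equal, so the rows are linearly dependent). Equivalent conditions (failing for this A): rank(A) < 4; Ax = 0 has non-trivial solutions; 0 is an eigenvalue; the columns are linearly dependent.

To check invertibility, compute det(A).
In this matrix, row 0 and the last row are identical, so one row is a scalar multiple of another and the rows are linearly dependent.
A matrix with linearly dependent rows has det = 0 and is not invertible.
Equivalent failed conditions:
- rank(A) < 4.
- Ax = 0 has non-trivial solutions.
- 0 is an eigenvalue.
- The columns are linearly dependent.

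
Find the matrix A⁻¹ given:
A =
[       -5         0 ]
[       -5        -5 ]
det(A) = 25
A⁻¹ =
[     -1/5         0 ]
[      1/5      -1/5 ]

For a 2×2 matrix A = [[a, b], [c, d]] with det(A) ≠ 0, A⁻¹ = (1/det(A)) * [[d, -b], [-c, a]].
det(A) = (-5)*(-5) - (0)*(-5) = 25 - 0 = 25.
A⁻¹ = (1/25) * [[-5, 0], [5, -5]].
Dividing each entry by 25 and reducing:
A⁻¹ =
[     -1/5         0 ]
[      1/5      -1/5 ]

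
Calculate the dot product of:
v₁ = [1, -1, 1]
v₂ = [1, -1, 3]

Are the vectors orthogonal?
5, No

The dot product is the sum of products of corresponding components.
v₁·v₂ = (1)*(1) + (-1)*(-1) + (1)*(3) = 1 + 1 + 3 = 5.
Two vectors are orthogonal iff their dot product is 0; here the dot product is 5, so the vectors are not orthogonal.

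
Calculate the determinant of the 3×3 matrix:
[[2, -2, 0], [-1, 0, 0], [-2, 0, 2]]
-4

Expansion along first row:
det = 2·det([[0,0],[0,2]]) - -2·det([[-1,0],[-2,2]]) + 0·det([[-1,0],[-2,0]])
    = 2·(0·2 - 0·0) - -2·(-1·2 - 0·-2) + 0·(-1·0 - 0·-2)
    = 2·0 - -2·-2 + 0·0
    = 0 + -4 + 0 = -4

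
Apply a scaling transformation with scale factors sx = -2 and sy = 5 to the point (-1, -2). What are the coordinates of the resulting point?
(2, -10)

Scaling matrix:
[[-2, 0], [0, 5]]
Result: (-1 × -2, -2 × 5) = (2, -10)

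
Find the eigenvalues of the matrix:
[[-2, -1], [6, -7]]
λ = -5 and λ = -4

Characteristic equation: det(A - λI) = 0
λ² - (trace)λ + (det) = 0
λ² - (-9)λ + (20) = 0
λ² + 9λ + 20 = 0
Solving: λ = -5, -4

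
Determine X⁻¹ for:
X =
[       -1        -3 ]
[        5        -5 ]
det(X) = 20
X⁻¹ =
[     -1/4      3/20 ]
[     -1/4     -1/20 ]

For a 2×2 matrix X = [[a, b], [c, d]] with det(X) ≠ 0, X⁻¹ = (1/det(X)) * [[d, -b], [-c, a]].
det(X) = (-1)*(-5) - (-3)*(5) = 5 + 15 = 20.
X⁻¹ = (1/20) * [[-5, 3], [-5, -1]].
Dividing each entry by 20 and reducing:
X⁻¹ =
[     -1/4      3/20 ]
[     -1/4     -1/20 ]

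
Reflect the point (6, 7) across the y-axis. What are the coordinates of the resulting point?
(-6, 7)

Reflection across y-axis: (6, 7) → (-6, 7)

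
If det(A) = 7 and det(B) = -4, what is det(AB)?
-28

Use the multiplicative property of determinants: det(AB) = det(A)*det(B).
det(AB) = (7)*(-4) = -28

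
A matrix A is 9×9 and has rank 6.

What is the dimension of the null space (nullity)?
3

The rank-nullity theorem for an m×n matrix states:
rank(A) + nullity(A) = n (the number of columns).
Here n = 9 and rank(A) = 6, so nullity(A) = 9 - 6 = 3.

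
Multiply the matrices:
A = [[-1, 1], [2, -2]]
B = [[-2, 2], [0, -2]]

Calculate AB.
[[2, -4], [-4, 8]]

Each entry (i,j) of AB = sum over k of A[i][k]*B[k][j].
(AB)[0][0] = (-1)*(-2) + (1)*(0) = 2
(AB)[0][1] = (-1)*(2) + (1)*(-2) = -4
(AB)[1][0] = (2)*(-2) + (-2)*(0) = -4
(AB)[1][1] = (2)*(2) + (-2)*(-2) = 8
AB = [[2, -4], [-4, 8]]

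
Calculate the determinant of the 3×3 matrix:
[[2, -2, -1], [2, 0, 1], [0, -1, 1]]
8

Expansion along first row:
det = 2·det([[0,1],[-1,1]]) - -2·det([[2,1],[0,1]]) + -1·det([[2,0],[0,-1]])
    = 2·(0·1 - 1·-1) - -2·(2·1 - 1·0) + -1·(2·-1 - 0·0)
    = 2·1 - -2·2 + -1·-2
    = 2 + 4 + 2 = 8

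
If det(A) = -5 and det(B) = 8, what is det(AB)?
-40

Use the multiplicative property of determinants: det(AB) = det(A)*det(B).
det(AB) = (-5)*(8) = -40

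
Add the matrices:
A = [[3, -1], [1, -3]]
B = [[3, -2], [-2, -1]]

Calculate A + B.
[[6, -3], [-1, -4]]

Add corresponding elements:
(3)+(3)=6
(-1)+(-2)=-3
(1)+(-2)=-1
(-3)+(-1)=-4
A + B = [[6, -3], [-1, -4]]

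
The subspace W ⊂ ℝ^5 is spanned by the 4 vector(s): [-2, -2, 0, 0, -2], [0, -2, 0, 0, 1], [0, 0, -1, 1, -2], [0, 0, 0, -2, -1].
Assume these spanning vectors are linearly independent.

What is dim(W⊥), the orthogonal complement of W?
dim(W⊥) = 1

For any subspace W of ℝ^n, dim(W) + dim(W⊥) = n (the whole-space dimension).
Here the given 4 vectors are linearly independent, so dim(W) = 4.
Thus dim(W⊥) = n - dim(W) = 5 - 4 = 1.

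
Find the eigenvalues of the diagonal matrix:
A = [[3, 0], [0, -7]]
λ₁ = 3, λ₂ = -7

The characteristic polynomial of A is det(A - λI) = (3 - λ)(-7 - λ) = 0.
The roots are λ = 3 and λ = -7, so the eigenvalues are the diagonal entries.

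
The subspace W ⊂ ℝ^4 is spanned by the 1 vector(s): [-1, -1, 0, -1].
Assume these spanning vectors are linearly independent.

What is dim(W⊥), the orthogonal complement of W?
dim(W⊥) = 3

For any subspace W of ℝ^n, dim(W) + dim(W⊥) = n (the whole-space dimension).
Here the given 1 vectors are linearly independent, so dim(W) = 1.
Thus dim(W⊥) = n - dim(W) = 4 - 1 = 3.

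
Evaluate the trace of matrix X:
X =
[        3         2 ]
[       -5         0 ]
tr(X) = 3 + 0 = 3

The trace of a square matrix is the sum of its diagonal entries.
Diagonal entries of X: X[0][0] = 3, X[1][1] = 0.
tr(X) = 3 + 0 = 3.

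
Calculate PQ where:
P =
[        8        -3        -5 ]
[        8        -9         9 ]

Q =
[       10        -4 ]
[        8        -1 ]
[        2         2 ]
PQ =
[       46       -39 ]
[       26        -5 ]

Matrix multiplication: (PQ)[i][j] = sum over k of P[i][k] * Q[k][j].
  (PQ)[0][0] = (8)*(10) + (-3)*(8) + (-5)*(2) = 46
  (PQ)[0][1] = (8)*(-4) + (-3)*(-1) + (-5)*(2) = -39
  (PQ)[1][0] = (8)*(10) + (-9)*(8) + (9)*(2) = 26
  (PQ)[1][1] = (8)*(-4) + (-9)*(-1) + (9)*(2) = -5
PQ =
[       46       -39 ]
[       26        -5 ]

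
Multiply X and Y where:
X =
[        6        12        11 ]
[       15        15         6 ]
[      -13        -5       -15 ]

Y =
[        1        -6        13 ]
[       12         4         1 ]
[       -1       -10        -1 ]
XY =
[      139       -98        79 ]
[      189       -90       204 ]
[      -58       208      -159 ]

Matrix multiplication: (XY)[i][j] = sum over k of X[i][k] * Y[k][j].
  (XY)[0][0] = (6)*(1) + (12)*(12) + (11)*(-1) = 139
  (XY)[0][1] = (6)*(-6) + (12)*(4) + (11)*(-10) = -98
  (XY)[0][2] = (6)*(13) + (12)*(1) + (11)*(-1) = 79
  (XY)[1][0] = (15)*(1) + (15)*(12) + (6)*(-1) = 189
  (XY)[1][1] = (15)*(-6) + (15)*(4) + (6)*(-10) = -90
  (XY)[1][2] = (15)*(13) + (15)*(1) + (6)*(-1) = 204
  (XY)[2][0] = (-13)*(1) + (-5)*(12) + (-15)*(-1) = -58
  (XY)[2][1] = (-13)*(-6) + (-5)*(4) + (-15)*(-10) = 208
  (XY)[2][2] = (-13)*(13) + (-5)*(1) + (-15)*(-1) = -159
XY =
[      139       -98        79 ]
[      189       -90       204 ]
[      -58       208      -159 ]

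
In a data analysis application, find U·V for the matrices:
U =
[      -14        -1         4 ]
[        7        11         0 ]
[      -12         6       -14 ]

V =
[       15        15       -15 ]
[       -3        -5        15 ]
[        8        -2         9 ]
UV =
[     -175      -213       231 ]
[       72        50        60 ]
[     -310      -182       144 ]

Matrix multiplication: (UV)[i][j] = sum over k of U[i][k] * V[k][j].
  (UV)[0][0] = (-14)*(15) + (-1)*(-3) + (4)*(8) = -175
  (UV)[0][1] = (-14)*(15) + (-1)*(-5) + (4)*(-2) = -213
  (UV)[0][2] = (-14)*(-15) + (-1)*(15) + (4)*(9) = 231
  (UV)[1][0] = (7)*(15) + (11)*(-3) + (0)*(8) = 72
  (UV)[1][1] = (7)*(15) + (11)*(-5) + (0)*(-2) = 50
  (UV)[1][2] = (7)*(-15) + (11)*(15) + (0)*(9) = 60
  (UV)[2][0] = (-12)*(15) + (6)*(-3) + (-14)*(8) = -310
  (UV)[2][1] = (-12)*(15) + (6)*(-5) + (-14)*(-2) = -182
  (UV)[2][2] = (-12)*(-15) + (6)*(15) + (-14)*(9) = 144
UV =
[     -175      -213       231 ]
[       72        50        60 ]
[     -310      -182       144 ]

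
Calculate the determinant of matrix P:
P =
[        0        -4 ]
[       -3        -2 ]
det(P) = -12

For a 2×2 matrix [[a, b], [c, d]], det = a*d - b*c.
det(P) = (0)*(-2) - (-4)*(-3) = 0 - 12 = -12.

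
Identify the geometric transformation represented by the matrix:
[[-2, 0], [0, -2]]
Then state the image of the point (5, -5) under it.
uniform scaling by factor -2; image of (5, -5) is (-10, 10)

This is a diagonal matrix with equal entries -2, so it scales both axes by the same factor -2.
The matrix [[-2, 0], [0, -2]] represents: uniform scaling by factor -2.
Applying it to (5, -5): [-2·5 + 0·-5, 0·5 + -2·-5] = (-10, 10).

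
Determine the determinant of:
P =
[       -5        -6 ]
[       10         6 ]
det(P) = 30

For a 2×2 matrix [[a, b], [c, d]], det = a*d - b*c.
det(P) = (-5)*(6) - (-6)*(10) = -30 + 60 = 30.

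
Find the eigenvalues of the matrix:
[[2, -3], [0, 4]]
λ = 2 and λ = 4

Characteristic equation: det(A - λI) = 0
λ² - (trace)λ + (det) = 0
λ² - (6)λ + (8) = 0
λ² - 6λ + 8 = 0
Solving: λ = 2, 4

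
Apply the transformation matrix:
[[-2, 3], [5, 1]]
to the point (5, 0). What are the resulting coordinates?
(-10, 25)

Matrix multiplication:
[[-2, 3], [5, 1]] × [5, 0]ᵀ
= [-2×5 + 3×0, 5×5 + 1×0]ᵀ
= [-10.0000, 25.0000]ᵀ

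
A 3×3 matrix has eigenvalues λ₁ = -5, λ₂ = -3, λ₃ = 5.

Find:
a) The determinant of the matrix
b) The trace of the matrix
det = 75, trace = -3

Two standard eigenvalue identities:
- det(A) equals the product of the eigenvalues (counted with multiplicity).
- trace(A) equals the sum of the eigenvalues.
det(A) = (-5)*(-3)*(5) = 75.
trace(A) = -5 - 3 + 5 = -3.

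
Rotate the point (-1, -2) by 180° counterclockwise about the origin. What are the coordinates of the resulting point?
(1, 2)

Rotation matrix R(θ) = [[cos θ, -sin θ], [sin θ, cos θ]]; for θ = 180°:
R = [[-1, 0], [0, -1]]
Result: R × [-1, -2]ᵀ = [-1·-1 + (0)·-2, 0·-1 + (-1)·-2]ᵀ = (1, 2)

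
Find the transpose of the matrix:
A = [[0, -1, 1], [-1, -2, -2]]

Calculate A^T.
[[0, -1], [-1, -2], [1, -2]]

The transpose sends entry (i,j) to (j,i); rows become columns.
Row 0 of A: [0, -1, 1] -> column 0 of A^T.
Row 1 of A: [-1, -2, -2] -> column 1 of A^T.
A^T = [[0, -1], [-1, -2], [1, -2]]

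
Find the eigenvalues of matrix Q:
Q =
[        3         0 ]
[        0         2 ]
λ = 2, 3

Solve det(Q - λI) = 0. For a 2×2 matrix the characteristic equation is λ² - (trace)λ + det = 0.
trace(Q) = a + d = 3 + 2 = 5.
det(Q) = a*d - b*c = (3)*(2) - (0)*(0) = 6 - 0 = 6.
Characteristic equation: λ² - (5)λ + (6) = 0.
Discriminant = (5)² - 4*(6) = 25 - 24 = 1.
λ = (5 ± √1) / 2 = (5 ± 1) / 2 = 2, 3.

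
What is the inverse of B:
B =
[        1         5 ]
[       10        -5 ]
det(B) = -55
B⁻¹ =
[     1/11      1/11 ]
[     2/11     -1/55 ]

For a 2×2 matrix B = [[a, b], [c, d]] with det(B) ≠ 0, B⁻¹ = (1/det(B)) * [[d, -b], [-c, a]].
det(B) = (1)*(-5) - (5)*(10) = -5 - 50 = -55.
B⁻¹ = (1/-55) * [[-5, -5], [-10, 1]].
Dividing each entry by -55 and reducing:
B⁻¹ =
[     1/11      1/11 ]
[     2/11     -1/55 ]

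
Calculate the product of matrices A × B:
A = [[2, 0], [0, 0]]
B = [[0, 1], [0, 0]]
[[0, 2], [0, 0]]

Matrix multiplication:
C[0][0] = 2×0 + 0×0 = 0
C[0][1] = 2×1 + 0×0 = 2
C[1][0] = 0×0 + 0×0 = 0
C[1][1] = 0×1 + 0×0 = 0
Result: [[0, 2], [0, 0]]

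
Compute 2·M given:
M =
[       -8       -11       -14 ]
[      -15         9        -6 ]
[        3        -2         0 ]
2M =
[      -16       -22       -28 ]
[      -30        18       -12 ]
[        6        -4         0 ]

Scalar multiplication is elementwise: (2M)[i][j] = 2 * M[i][j].
  (2M)[0][0] = 2 * (-8) = -16
  (2M)[0][1] = 2 * (-11) = -22
  (2M)[0][2] = 2 * (-14) = -28
  (2M)[1][0] = 2 * (-15) = -30
  (2M)[1][1] = 2 * (9) = 18
  (2M)[1][2] = 2 * (-6) = -12
  (2M)[2][0] = 2 * (3) = 6
  (2M)[2][1] = 2 * (-2) = -4
  (2M)[2][2] = 2 * (0) = 0
2M =
[      -16       -22       -28 ]
[      -30        18       -12 ]
[        6        -4         0 ]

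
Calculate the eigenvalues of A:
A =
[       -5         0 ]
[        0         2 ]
λ = -5, 2

Solve det(A - λI) = 0. For a 2×2 matrix the characteristic equation is λ² - (trace)λ + det = 0.
trace(A) = a + d = -5 + 2 = -3.
det(A) = a*d - b*c = (-5)*(2) - (0)*(0) = -10 - 0 = -10.
Characteristic equation: λ² - (-3)λ + (-10) = 0.
Discriminant = (-3)² - 4*(-10) = 9 + 40 = 49.
λ = (-3 ± √49) / 2 = (-3 ± 7) / 2 = -5, 2.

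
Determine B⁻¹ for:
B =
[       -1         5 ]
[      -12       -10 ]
det(B) = 70
B⁻¹ =
[     -1/7     -1/14 ]
[     6/35     -1/70 ]

For a 2×2 matrix B = [[a, b], [c, d]] with det(B) ≠ 0, B⁻¹ = (1/det(B)) * [[d, -b], [-c, a]].
det(B) = (-1)*(-10) - (5)*(-12) = 10 + 60 = 70.
B⁻¹ = (1/70) * [[-10, -5], [12, -1]].
Dividing each entry by 70 and reducing:
B⁻¹ =
[     -1/7     -1/14 ]
[     6/35     -1/70 ]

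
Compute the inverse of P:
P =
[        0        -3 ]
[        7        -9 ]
det(P) = 21
P⁻¹ =
[     -3/7       1/7 ]
[     -1/3         0 ]

For a 2×2 matrix P = [[a, b], [c, d]] with det(P) ≠ 0, P⁻¹ = (1/det(P)) * [[d, -b], [-c, a]].
det(P) = (0)*(-9) - (-3)*(7) = 0 + 21 = 21.
P⁻¹ = (1/21) * [[-9, 3], [-7, 0]].
Dividing each entry by 21 and reducing:
P⁻¹ =
[     -3/7       1/7 ]
[     -1/3         0 ]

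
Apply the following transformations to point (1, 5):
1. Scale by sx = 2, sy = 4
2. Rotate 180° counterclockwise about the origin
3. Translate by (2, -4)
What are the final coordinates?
(0, -24)

Step 1: Scale → (2, 20)
Step 2: Rotate 180° → (-2, -20)
Step 3: Translate → (0, -24)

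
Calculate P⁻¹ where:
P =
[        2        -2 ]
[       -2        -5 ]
det(P) = -14
P⁻¹ =
[     5/14      -1/7 ]
[     -1/7      -1/7 ]

For a 2×2 matrix P = [[a, b], [c, d]] with det(P) ≠ 0, P⁻¹ = (1/det(P)) * [[d, -b], [-c, a]].
det(P) = (2)*(-5) - (-2)*(-2) = -10 - 4 = -14.
P⁻¹ = (1/-14) * [[-5, 2], [2, 2]].
Dividing each entry by -14 and reducing:
P⁻¹ =
[     5/14      -1/7 ]
[     -1/7      -1/7 ]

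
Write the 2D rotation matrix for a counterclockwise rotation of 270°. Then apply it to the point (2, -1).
R = [[0, 1], [-1, 0]]; R·(2, -1) = (-1, -2)

Rotation matrix formula: R(θ) = [[cos θ, -sin θ], [sin θ, cos θ]]
For θ = 270°:
cos(270°) = 0
sin(270°) = -1
R = [[0, 1], [-1, 0]]
Apply to (2, -1): [0·2 + (1)·-1, -1·2 + 0·-1] = (-1, -2)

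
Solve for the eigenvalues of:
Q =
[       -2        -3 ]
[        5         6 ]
λ = 1, 3

Solve det(Q - λI) = 0. For a 2×2 matrix the characteristic equation is λ² - (trace)λ + det = 0.
trace(Q) = a + d = -2 + 6 = 4.
det(Q) = a*d - b*c = (-2)*(6) - (-3)*(5) = -12 + 15 = 3.
Characteristic equation: λ² - (4)λ + (3) = 0.
Discriminant = (4)² - 4*(3) = 16 - 12 = 4.
λ = (4 ± √4) / 2 = (4 ± 2) / 2 = 1, 3.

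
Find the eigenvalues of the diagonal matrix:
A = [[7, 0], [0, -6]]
λ₁ = 7, λ₂ = -6

The characteristic polynomial of A is det(A - λI) = (7 - λ)(-6 - λ) = 0.
The roots are λ = 7 and λ = -6, so the eigenvalues are the diagonal entries.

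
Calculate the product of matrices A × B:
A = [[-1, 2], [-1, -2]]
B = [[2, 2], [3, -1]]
[[4, -4], [-8, 0]]

Matrix multiplication:
C[0][0] = -1×2 + 2×3 = 4
C[0][1] = -1×2 + 2×-1 = -4
C[1][0] = -1×2 + -2×3 = -8
C[1][1] = -1×2 + -2×-1 = 0
Result: [[4, -4], [-8, 0]]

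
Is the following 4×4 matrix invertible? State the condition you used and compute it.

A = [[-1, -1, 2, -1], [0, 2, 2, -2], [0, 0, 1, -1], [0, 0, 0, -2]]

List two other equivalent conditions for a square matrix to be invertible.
Yes, invertible; det(A) = 4 ≠ 0. Equivalent conditions: rank(A) = 4; Ax = 0 has only the trivial solution; 0 is not an eigenvalue; the columns of A are linearly independent.

To check invertibility, compute det(A).
The given matrix is triangular, so det(A) equals the product of its diagonal entries = 4 ≠ 0.
Since det(A) ≠ 0, A is invertible.
Equivalent conditions for a square matrix A to be invertible:
- rank(A) = 4 (full rank).
- The homogeneous system Ax = 0 has only the trivial solution x = 0.
- 0 is not an eigenvalue of A.
- The columns (equivalently rows) of A are linearly independent.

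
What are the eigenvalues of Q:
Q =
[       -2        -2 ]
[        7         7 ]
λ = 0, 5

Solve det(Q - λI) = 0. For a 2×2 matrix the characteristic equation is λ² - (trace)λ + det = 0.
trace(Q) = a + d = -2 + 7 = 5.
det(Q) = a*d - b*c = (-2)*(7) - (-2)*(7) = -14 + 14 = 0.
Characteristic equation: λ² - (5)λ + (0) = 0.
Discriminant = (5)² - 4*(0) = 25 - 0 = 25.
λ = (5 ± √25) / 2 = (5 ± 5) / 2 = 0, 5.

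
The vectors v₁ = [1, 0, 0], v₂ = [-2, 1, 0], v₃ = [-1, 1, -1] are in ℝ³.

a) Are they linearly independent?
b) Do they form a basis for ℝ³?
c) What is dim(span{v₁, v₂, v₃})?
Yes independent, yes basis, dim = 3

Stack v₁, v₂, v₃ as rows of a 3×3 matrix.
[[1, 0, 0]; [-2, 1, 0]; [-1, 1, -1]] is already lower triangular with nonzero diagonal entries (1, 1, -1), so its determinant is the product of the diagonal entries, det = (1)·(1)·(-1) = -1 ≠ 0, and the rows are linearly independent.
Three linearly independent vectors in ℝ³ form a basis for ℝ³, so dim(span{v₁,v₂,v₃}) = 3.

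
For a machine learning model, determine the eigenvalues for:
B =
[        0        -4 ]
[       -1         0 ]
λ = -2, 2

Solve det(B - λI) = 0. For a 2×2 matrix the characteristic equation is λ² - (trace)λ + det = 0.
trace(B) = a + d = 0 + 0 = 0.
det(B) = a*d - b*c = (0)*(0) - (-4)*(-1) = 0 - 4 = -4.
Characteristic equation: λ² - (0)λ + (-4) = 0.
Discriminant = (0)² - 4*(-4) = 0 + 16 = 16.
λ = (0 ± √16) / 2 = (0 ± 4) / 2 = -2, 2.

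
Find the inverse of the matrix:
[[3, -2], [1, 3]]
[[3/11, 2/11], [-1/11, 3/11]]

For [[a,b],[c,d]], inverse = (1/det)·[[d,-b],[-c,a]]
det = 3·3 - -2·1 = 11
Inverse = (1/11)·[[3, 2], [-1, 3]]
        = [[3/11, 2/11], [-1/11, 3/11]]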